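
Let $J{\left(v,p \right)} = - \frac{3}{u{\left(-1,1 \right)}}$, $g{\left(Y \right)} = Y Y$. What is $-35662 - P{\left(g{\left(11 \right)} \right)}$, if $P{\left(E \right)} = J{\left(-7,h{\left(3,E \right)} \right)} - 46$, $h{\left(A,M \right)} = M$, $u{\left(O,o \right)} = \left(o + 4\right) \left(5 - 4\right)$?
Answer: $- \frac{178077}{5} \approx -35615.0$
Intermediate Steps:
$u{\left(O,o \right)} = 4 + o$ ($u{\left(O,o \right)} = \left(4 + o\right) 1 = 4 + o$)
$g{\left(Y \right)} = Y^{2}$
$J{\left(v,p \right)} = - \frac{3}{5}$ ($J{\left(v,p \right)} = - \frac{3}{4 + 1} = - \frac{3}{5}$)
$P{\left(E \right)} = - \frac{233}{5}$ ($P{\left(E \right)} = - \frac{3}{5} - 46 = - \frac{233}{5}$)
$-35662 - P{\left(g{\left(11 \right)} \right)} = -35662 - - \frac{233}{5} = -35662 + \frac{233}{5} = - \frac{178077}{5}$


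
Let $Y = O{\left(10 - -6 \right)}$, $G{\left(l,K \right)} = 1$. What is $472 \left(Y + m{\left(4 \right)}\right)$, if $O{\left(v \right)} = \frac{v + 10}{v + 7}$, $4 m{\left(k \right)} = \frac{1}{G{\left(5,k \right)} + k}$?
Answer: $\frac{64074}{115} \approx 557.17$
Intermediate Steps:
$m{\left(k \right)} = \frac{1}{4 \left(1 + k\right)}$
$O{\left(v \right)} = \frac{10 + v}{7 + v}$
$Y = \frac{26}{23}$ ($Y = \frac{10 + \left(10 - -6\right)}{7 + \left(10 - -6\right)} = \frac{10 + \left(10 + 6\right)}{7 + \left(10 + 6\right)} = \frac{10 + 16}{7 + 16} = \frac{1}{23} \cdot 26 = \frac{26}{23} \approx 1.1304$)
$472 \left(Y + m{\left(4 \right)}\right) = 472 \left(\frac{26}{23} + \frac{1}{4 \left(1 + 4\right)}\right) = 472 \left(\frac{26}{23} + \frac{1}{4 \cdot 5}\right) = 472 \left(\frac{26}{23} + \frac{1}{4} \cdot \frac{1}{5}\right) = 472 \left(\frac{26}{23} + \frac{1}{20}\right) = 472 \cdot \frac{543}{460} = \frac{64074}{115}$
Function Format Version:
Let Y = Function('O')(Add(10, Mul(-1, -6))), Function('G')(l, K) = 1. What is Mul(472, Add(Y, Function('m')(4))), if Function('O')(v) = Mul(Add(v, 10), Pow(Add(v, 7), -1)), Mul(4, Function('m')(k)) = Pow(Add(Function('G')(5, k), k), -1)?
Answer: Rational(64074, 115) ≈ 557.17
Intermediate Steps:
Function('m')(k) = Mul(Rational(1, 4), Pow(Add(1, k), -1))
Function('O')(v) = Mul(Pow(Add(7, v), -1), Add(10, v)) (Function('O')(v) = Mul(Add(10, v), Pow(Add(7, v), -1)) = Mul(Pow(Add(7, v), -1), Add(10, v)))
Y = Rational(26, 23) (Y = Mul(Pow(Add(7, Add(10, Mul(-1, -6))), -1), Add(10, Add(10, Mul(-1, -6)))) = Mul(Pow(Add(7, Add(10, 6)), -1), Add(10, Add(10, 6))) = Mul(Pow(Add(7, 16), -1), Add(10, 16)) = Mul(Pow(23, -1), 26) = Mul(Rational(1, 23), 26) = Rational(26, 23) ≈ 1.1304)
Mul(472, Add(Y, Function('m')(4))) = Mul(472, Add(Rational(26, 23), Mul(Rational(1, 4), Pow(Add(1, 4), -1)))) = Mul(472, Add(Rational(26, 23), Mul(Rational(1, 4), Pow(5, -1)))) = Mul(472, Add(Rational(26, 23), Mul(Rational(1, 4), Rational(1, 5)))) = Mul(472, Add(Rational(26, 23), Rational(1, 20))) = Mul(472, Rational(543, 460)) = Rational(64074, 115)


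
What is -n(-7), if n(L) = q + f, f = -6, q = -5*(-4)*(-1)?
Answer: 26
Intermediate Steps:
q = -20 (q = 20*(-1) = -20)
n(L) = -26 (n(L) = -20 - 6 = -26)
-n(-7) = -1*(-26) = 26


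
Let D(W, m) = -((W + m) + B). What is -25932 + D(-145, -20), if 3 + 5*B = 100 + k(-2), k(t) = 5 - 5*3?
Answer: -128922/5 ≈ -25784.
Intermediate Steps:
k(t) = -10 (k(t) = 5 - 15 = -10)
B = 87/5 (B = -⅗ + (100 - 10)/5 = -⅗ + (⅕)*90 = -⅗ + 18 = 87/5 ≈ 17.400)
D(W, m) = -87/5 - W - m (D(W, m) = -((W + m) + 87/5) = -(87/5 + W + m) = -87/5 - W - m)
-25932 + D(-145, -20) = -25932 + (-87/5 - 1*(-145) - 1*(-20)) = -25932 + (-87/5 + 145 + 20) = -25932 + 738/5 = -128922/5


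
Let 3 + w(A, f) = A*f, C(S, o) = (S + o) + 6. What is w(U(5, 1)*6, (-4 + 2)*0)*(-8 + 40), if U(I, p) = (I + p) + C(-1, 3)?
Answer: -96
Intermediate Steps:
C(S, o) = 6 + S + o
U(I, p) = 8 + I + p (U(I, p) = (I + p) + (6 - 1 + 3) = (I + p) + 8 = 8 + I + p)
w(A, f) = -3 + A*f
w(U(5, 1)*6, (-4 + 2)*0)*(-8 + 40) = (-3 + ((8 + 5 + 1)*6)*((-4 + 2)*0))*(-8 + 40) = (-3 + (14*6)*(-2*0))*32 = (-3 + 84*0)*32 = (-3 + 0)*32 = -3*32 = -96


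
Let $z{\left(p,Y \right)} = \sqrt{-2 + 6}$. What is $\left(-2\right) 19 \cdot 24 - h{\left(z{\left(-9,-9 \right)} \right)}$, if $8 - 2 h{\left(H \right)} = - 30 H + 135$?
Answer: $- \frac{1757}{2} \approx -878.5$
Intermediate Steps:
$z{\left(p,Y \right)} = 2$ ($z{\left(p,Y \right)} = \sqrt{4} = 2$)
$h{\left(H \right)} = - \frac{127}{2} + 15 H$ ($h{\left(H \right)} = 4 - \frac{- 30 H + 135}{2} = 4 - \frac{135 - 30 H}{2} = 4 + \left(- \frac{135}{2} + 15 H\right) = - \frac{127}{2} + 15 H$)
$\left(-2\right) 19 \cdot 24 - h{\left(z{\left(-9,-9 \right)} \right)} = \left(-2\right) 19 \cdot 24 - \left(- \frac{127}{2} + 15 \cdot 2\right) = \left(-38\right) 24 - \left(- \frac{127}{2} + 30\right) = -912 - - \frac{67}{2} = -912 + \frac{67}{2} = - \frac{1757}{2}$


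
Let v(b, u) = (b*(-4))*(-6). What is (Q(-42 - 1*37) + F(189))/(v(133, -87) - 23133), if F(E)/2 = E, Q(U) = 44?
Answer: -422/19941 ≈ -0.021162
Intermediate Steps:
v(b, u) = 24*b (v(b, u) = -4*b*(-6) = 24*b)
F(E) = 2*E
(Q(-42 - 1*37) + F(189))/(v(133, -87) - 23133) = (44 + 2*189)/(24*133 - 23133) = (44 + 378)/(3192 - 23133) = 422/(-19941) = 422*(-1/19941) = -422/19941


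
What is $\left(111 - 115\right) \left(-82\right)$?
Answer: $328$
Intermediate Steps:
$\left(111 - 115\right) \left(-82\right) = \left(-4\right) \left(-82\right) = 328$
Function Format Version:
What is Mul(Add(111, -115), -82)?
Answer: 328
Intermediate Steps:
Mul(Add(111, -115), -82) = Mul(-4, -82) = 328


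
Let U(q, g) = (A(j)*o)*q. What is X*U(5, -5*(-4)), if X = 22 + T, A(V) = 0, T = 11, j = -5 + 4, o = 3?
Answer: 0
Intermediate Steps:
j = -1
U(q, g) = 0 (U(q, g) = (0*3)*q = 0*q = 0)
X = 33 (X = 22 + 11 = 33)
X*U(5, -5*(-4)) = 33*0 = 0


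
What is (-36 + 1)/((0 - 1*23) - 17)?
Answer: 7/8 ≈ 0.87500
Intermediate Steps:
(-36 + 1)/((0 - 1*23) - 17) = -35/((0 - 23) - 17) = -35/(-23 - 17) = -35/(-40) = -35*(-1/40) = 7/8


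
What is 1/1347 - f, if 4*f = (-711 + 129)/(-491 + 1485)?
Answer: 393965/2677836 ≈ 0.14712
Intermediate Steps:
f = -291/1988 (f = ((-711 + 129)/(-491 + 1485))/4 = (-582/994)/4 = (-582*1/994)/4 = (¼)*(-291/497) = -291/1988 ≈ -0.14638)
1/1347 - f = 1/1347 - 1*(-291/1988) = 1/1347 + 291/1988 = 393965/2677836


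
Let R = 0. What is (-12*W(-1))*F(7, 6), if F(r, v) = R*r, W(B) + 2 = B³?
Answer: 0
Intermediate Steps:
W(B) = -2 + B³
F(r, v) = 0 (F(r, v) = 0*r = 0)
(-12*W(-1))*F(7, 6) = -12*(-2 + (-1)³)*0 = -12*(-2 - 1)*0 = -12*(-3)*0 = 36*0 = 0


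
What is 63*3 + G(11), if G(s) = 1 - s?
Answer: 179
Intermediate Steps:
63*3 + G(11) = 63*3 + (1 - 1*11) = 189 + (1 - 11) = 189 - 10 = 179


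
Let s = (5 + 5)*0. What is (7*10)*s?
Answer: 0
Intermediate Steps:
s = 0 (s = 10*0 = 0)
(7*10)*s = (7*10)*0 = 70*0 = 0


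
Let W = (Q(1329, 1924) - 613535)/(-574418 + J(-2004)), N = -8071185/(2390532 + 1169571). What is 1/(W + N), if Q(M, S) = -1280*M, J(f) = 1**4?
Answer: 681661228317/1201394778440 ≈ 0.56739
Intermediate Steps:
J(f) = 1
N = -2690395/1186701 (N = -8071185/3560103 = -8071185*1/3560103 = -2690395/1186701 ≈ -2.2671)
W = 2314655/574417 (W = (-1280*1329 - 613535)/(-574418 + 1) = (-1701120 - 613535)/(-574417) = -2314655*(-1/574417) = 2314655/574417 ≈ 4.0296)
1/(W + N) = 1/(2314655/574417 - 2690395/1186701) = 1/(1201394778440/681661228317) = 681661228317/1201394778440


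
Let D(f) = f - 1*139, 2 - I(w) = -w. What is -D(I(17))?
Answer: 120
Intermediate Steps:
I(w) = 2 + w (I(w) = 2 - (-1)*w = 2 + w)
D(f) = -139 + f (D(f) = f - 139 = -139 + f)
-D(I(17)) = -(-139 + (2 + 17)) = -(-139 + 19) = -1*(-120) = 120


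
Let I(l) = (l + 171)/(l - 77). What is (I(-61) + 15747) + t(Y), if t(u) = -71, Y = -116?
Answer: 1081589/69 ≈ 15675.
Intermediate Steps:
I(l) = (171 + l)/(-77 + l)
(I(-61) + 15747) + t(Y) = ((171 - 61)/(-77 - 61) + 15747) - 71 = (110/(-138) + 15747) - 71 = (-1/138*110 + 15747) - 71 = (-55/69 + 15747) - 71 = 1086488/69 - 71 = 1081589/69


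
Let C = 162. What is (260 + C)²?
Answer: 178084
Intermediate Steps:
(260 + C)² = (260 + 162)² = 422² = 178084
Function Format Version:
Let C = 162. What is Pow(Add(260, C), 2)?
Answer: 178084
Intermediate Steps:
Pow(Add(260, C), 2) = Pow(Add(260, 162), 2) = Pow(422, 2) = 178084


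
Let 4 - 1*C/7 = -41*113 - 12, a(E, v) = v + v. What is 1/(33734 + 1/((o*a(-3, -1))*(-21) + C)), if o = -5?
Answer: 32333/1090721423 ≈ 2.9644e-5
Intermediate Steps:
a(E, v) = 2*v
C = 32543 (C = 28 - 7*(-41*113 - 12) = 28 - 7*(-4633 - 12) = 28 - 7*(-4645) = 28 + 32515 = 32543)
1/(33734 + 1/((o*a(-3, -1))*(-21) + C)) = 1/(33734 + 1/(-10*(-1)*(-21) + 32543)) = 1/(33734 + 1/(-5*(-2)*(-21) + 32543)) = 1/(33734 + 1/(10*(-21) + 32543)) = 1/(33734 + 1/(-210 + 32543)) = 1/(33734 + 1/32333) = 1/(1090721423/32333) = 32333/1090721423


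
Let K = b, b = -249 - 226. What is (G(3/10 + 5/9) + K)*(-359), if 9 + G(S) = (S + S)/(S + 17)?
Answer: 279170606/1607 ≈ 1.7372e+5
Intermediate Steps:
b = -475
K = -475
G(S) = -9 + 2*S/(17 + S) (G(S) = -9 + (S + S)/(S + 17) = -9 + (2*S)/(17 + S) = -9 + 2*S/(17 + S))
(G(3/10 + 5/9) + K)*(-359) = ((-153 - 7*(3/10 + 5/9))/(17 + (3/10 + 5/9)) - 475)*(-359) = ((-153 - 7*77/90)/(17 + 77/90) - 475)*(-359) = ((-153 - 539/90)/(1607/90) - 475)*(-359) = ((90/1607)*(-14309/90) - 475)*(-359) = (-14309/1607 - 475)*(-359) = -777634/1607*(-359) = 279170606/1607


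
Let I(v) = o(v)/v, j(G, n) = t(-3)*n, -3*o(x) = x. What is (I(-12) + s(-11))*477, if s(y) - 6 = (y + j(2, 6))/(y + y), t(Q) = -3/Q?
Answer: 61851/22 ≈ 2811.4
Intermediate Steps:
o(x) = -x/3
j(G, n) = n (j(G, n) = (-3/(-3))*n = (-3*(-1/3))*n = 1*n = n)
s(y) = 6 + (6 + y)/(2*y) (s(y) = 6 + (y + 6)/(y + y) = 6 + (6 + y)/((2*y)) = 6 + (6 + y)*(1/(2*y)) = 6 + (6 + y)/(2*y))
I(v) = -1/3 (I(v) = (-v/3)/v = -1/3)
(I(-12) + s(-11))*477 = (-1/3 + (13/2 + 3/(-11)))*477 = (-1/3 + (13/2 + 3*(-1/11)))*477 = (-1/3 + (13/2 - 3/11))*477 = (-1/3 + 137/22)*477 = (389/66)*477 = 61851/22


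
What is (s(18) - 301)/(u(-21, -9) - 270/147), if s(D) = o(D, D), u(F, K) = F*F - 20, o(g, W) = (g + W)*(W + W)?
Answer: 48755/20539 ≈ 2.3738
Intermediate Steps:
o(g, W) = 2*W*(W + g) (o(g, W) = (W + g)*(2*W) = 2*W*(W + g))
u(F, K) = -20 + F**2 (u(F, K) = F**2 - 20 = -20 + F**2)
s(D) = 4*D**2 (s(D) = 2*D*(D + D) = 2*D*(2*D) = 4*D**2)
(s(18) - 301)/(u(-21, -9) - 270/147) = (4*18**2 - 301)/((-20 + (-21)**2) - 270/147) = (4*324 - 301)/((-20 + 441) - 270*1/147) = (1296 - 301)/(421 - 90/49) = 995/(20539/49) = 995*(49/20539) = 48755/20539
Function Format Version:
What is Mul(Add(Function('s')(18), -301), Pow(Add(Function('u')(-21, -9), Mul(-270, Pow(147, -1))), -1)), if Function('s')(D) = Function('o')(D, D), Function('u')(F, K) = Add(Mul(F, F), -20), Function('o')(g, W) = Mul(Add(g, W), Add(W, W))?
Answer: Rational(48755, 20539) ≈ 2.3738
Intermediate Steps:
Function('o')(g, W) = Mul(2, W, Add(W, g)) (Function('o')(g, W) = Mul(Add(W, g), Mul(2, W)) = Mul(2, W, Add(W, g)))
Function('u')(F, K) = Add(-20, Pow(F, 2)) (Function('u')(F, K) = Add(Pow(F, 2), -20) = Add(-20, Pow(F, 2)))
Function('s')(D) = Mul(4, Pow(D, 2)) (Function('s')(D) = Mul(2, D, Add(D, D)) = Mul(2, D, Mul(2, D)) = Mul(4, Pow(D, 2)))
Mul(Add(Function('s')(18), -301), Pow(Add(Function('u')(-21, -9), Mul(-270, Pow(147, -1))), -1)) = Mul(Add(Mul(4, Pow(18, 2)), -301), Pow(Add(Add(-20, Pow(-21, 2)), Mul(-270, Pow(147, -1))), -1)) = Mul(Add(Mul(4, 324), -301), Pow(Add(Add(-20, 441), Mul(-270, Rational(1, 147))), -1)) = Mul(Add(1296, -301), Pow(Add(421, Rational(-90, 49)), -1)) = Mul(995, Pow(Rational(20539, 49), -1)) = Mul(995, Rational(49, 20539)) = Rational(48755, 20539)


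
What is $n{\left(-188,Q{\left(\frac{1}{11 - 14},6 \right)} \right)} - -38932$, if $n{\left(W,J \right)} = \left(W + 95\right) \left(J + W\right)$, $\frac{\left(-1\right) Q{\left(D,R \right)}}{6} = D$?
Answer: $56230$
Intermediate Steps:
$Q{\left(D,R \right)} = - 6 D$
$n{\left(W,J \right)} = \left(95 + W\right) \left(J + W\right)$
$n{\left(-188,Q{\left(\frac{1}{11 - 14},6 \right)} \right)} - -38932 = \left(\left(-188\right)^{2} + 95 \left(- \frac{6}{11 - 14}\right) + 95 \left(-188\right) + - \frac{6}{11 - 14} \left(-188\right)\right) - -38932 = \left(35344 + 95 \left(- \frac{6}{-3}\right) - 17860 + - \frac{6}{-3} \left(-188\right)\right) + 38932 = \left(35344 + 95 \left(\left(-6\right) \left(- \frac{1}{3}\right)\right) - 17860 + \left(-6\right) \left(- \frac{1}{3}\right) \left(-188\right)\right) + 38932 = \left(35344 + 95 \cdot 2 - 17860 + 2 \left(-188\right)\right) + 38932 = \left(35344 + 190 - 17860 - 376\right) + 38932 = 17298 + 38932 = 56230$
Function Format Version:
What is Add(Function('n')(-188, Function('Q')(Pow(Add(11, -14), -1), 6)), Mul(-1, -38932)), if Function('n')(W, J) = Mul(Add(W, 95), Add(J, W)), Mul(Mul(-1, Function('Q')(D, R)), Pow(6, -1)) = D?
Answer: 56230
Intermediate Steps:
Function('Q')(D, R) = Mul(-6, D)
Function('n')(W, J) = Mul(Add(95, W), Add(J, W))
Add(Function('n')(-188, Function('Q')(Pow(Add(11, -14), -1), 6)), Mul(-1, -38932)) = Add(Add(Pow(-188, 2), Mul(95, Mul(-6, Pow(Add(11, -14), -1))), Mul(95, -188), Mul(Mul(-6, Pow(Add(11, -14), -1)), -188)), Mul(-1, -38932)) = Add(Add(35344, Mul(95, Mul(-6, Pow(-3, -1))), -17860, Mul(Mul(-6, Pow(-3, -1)), -188)), 38932) = Add(Add(35344, Mul(95, Mul(-6, Rational(-1, 3))), -17860, Mul(Mul(-6, Rational(-1, 3)), -188)), 38932) = Add(Add(35344, Mul(95, 2), -17860, Mul(2, -188)), 38932) = Add(Add(35344, 190, -17860, -376), 38932) = Add(17298, 38932) = 56230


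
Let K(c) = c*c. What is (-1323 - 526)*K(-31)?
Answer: -1776889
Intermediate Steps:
K(c) = c²
(-1323 - 526)*K(-31) = (-1323 - 526)*(-31)² = -1849*961 = -1776889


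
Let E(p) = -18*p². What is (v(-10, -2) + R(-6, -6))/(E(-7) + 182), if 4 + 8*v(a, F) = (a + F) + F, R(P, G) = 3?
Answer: -3/2800 ≈ -0.0010714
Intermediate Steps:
v(a, F) = -½ + F/4 + a/8 (v(a, F) = -½ + ((a + F) + F)/8 = -½ + ((F + a) + F)/8 = -½ + (a + 2*F)/8 = -½ + (F/4 + a/8) = -½ + F/4 + a/8)
(v(-10, -2) + R(-6, -6))/(E(-7) + 182) = ((-½ + (¼)*(-2) + (⅛)*(-10)) + 3)/(-18*(-7)² + 182) = ((-½ - ½ - 5/4) + 3)/(-18*49 + 182) = (-9/4 + 3)/(-882 + 182) = (¾)/(-700) = (¾)*(-1/700) = -3/2800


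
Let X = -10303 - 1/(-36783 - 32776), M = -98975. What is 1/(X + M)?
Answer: -69559/7601268401 ≈ -9.1510e-6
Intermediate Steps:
X = -716666376/69559 (X = -10303 - 1/(-69559) = -10303 - 1*(-1/69559) = -10303 + 1/69559 = -716666376/69559 ≈ -10303.)
1/(X + M) = 1/(-716666376/69559 - 98975) = 1/(-7601268401/69559) = -69559/7601268401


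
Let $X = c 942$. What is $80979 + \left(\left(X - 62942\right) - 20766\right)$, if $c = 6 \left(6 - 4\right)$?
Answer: $8575$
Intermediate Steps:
$c = 12$ ($c = 6 \cdot 2 = 12$)
$X = 11304$ ($X = 12 \cdot 942 = 11304$)
$80979 + \left(\left(X - 62942\right) - 20766\right) = 80979 + \left(\left(11304 - 62942\right) - 20766\right) = 80979 - 72404 = 8575$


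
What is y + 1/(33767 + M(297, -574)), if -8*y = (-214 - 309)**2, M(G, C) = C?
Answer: -9079248089/265544 ≈ -34191.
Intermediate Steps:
y = -273529/8 (y = -(-214 - 309)**2/8 = -1/8*(-523)**2 = -1/8*273529 = -273529/8 ≈ -34191.)
y + 1/(33767 + M(297, -574)) = -273529/8 + 1/(33767 - 574) = -273529/8 + 1/33193 = -9079248089/265544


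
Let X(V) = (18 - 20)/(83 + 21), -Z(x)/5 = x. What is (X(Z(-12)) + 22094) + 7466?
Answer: 1537119/52 ≈ 29560.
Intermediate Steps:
Z(x) = -5*x
X(V) = -1/52 (X(V) = -2/104 = -2*1/104 = -1/52)
(X(Z(-12)) + 22094) + 7466 = (-1/52 + 22094) + 7466 = 1148887/52 + 7466 = 1537119/52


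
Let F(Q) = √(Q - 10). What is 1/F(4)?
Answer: -I*√6/6 ≈ -0.40825*I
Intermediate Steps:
F(Q) = √(-10 + Q)
1/F(4) = 1/(√(-10 + 4)) = 1/(√(-6)) = 1/(I*√6) = -I*√6/6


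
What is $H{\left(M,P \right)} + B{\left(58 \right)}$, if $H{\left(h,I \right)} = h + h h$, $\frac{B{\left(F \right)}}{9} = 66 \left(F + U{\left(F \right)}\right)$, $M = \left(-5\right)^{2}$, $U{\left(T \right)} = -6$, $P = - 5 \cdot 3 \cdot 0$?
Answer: $31538$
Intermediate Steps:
$P = 0$ ($P = \left(-5\right) 0 = 0$)
$M = 25$
$B{\left(F \right)} = -3564 + 594 F$ ($B{\left(F \right)} = 9 \cdot 66 \left(F - 6\right) = 9 \cdot 66 \left(-6 + F\right) = 9 \left(-396 + 66 F\right) = -3564 + 594 F$)
$H{\left(h,I \right)} = h + h^{2}$
$H{\left(M,P \right)} + B{\left(58 \right)} = 25 \left(1 + 25\right) + \left(-3564 + 594 \cdot 58\right) = 25 \cdot 26 + \left(-3564 + 34452\right) = 650 + 30888 = 31538$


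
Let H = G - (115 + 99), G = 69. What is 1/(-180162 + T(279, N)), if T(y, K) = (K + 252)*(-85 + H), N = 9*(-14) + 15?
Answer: -1/212592 ≈ -4.7038e-6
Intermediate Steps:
N = -111 (N = -126 + 15 = -111)
H = -145 (H = 69 - (115 + 99) = 69 - 1*214 = 69 - 214 = -145)
T(y, K) = -57960 - 230*K (T(y, K) = (K + 252)*(-85 - 145) = (252 + K)*(-230) = -57960 - 230*K)
1/(-180162 + T(279, N)) = 1/(-180162 + (-57960 - 230*(-111))) = 1/(-180162 + (-57960 + 25530)) = 1/(-180162 - 32430) = 1/(-212592) = -1/212592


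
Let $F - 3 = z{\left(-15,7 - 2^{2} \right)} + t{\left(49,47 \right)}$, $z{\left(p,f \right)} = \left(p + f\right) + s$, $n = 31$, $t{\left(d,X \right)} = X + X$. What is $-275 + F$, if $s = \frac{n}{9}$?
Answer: $- \frac{1679}{9} \approx -186.56$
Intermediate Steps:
$t{\left(d,X \right)} = 2 X$
$s = \frac{31}{9} \approx 3.4444$
$z{\left(p,f \right)} = \frac{31}{9} + f + p$ ($z{\left(p,f \right)} = \left(p + f\right) + \frac{31}{9} = \left(f + p\right) + \frac{31}{9} = \frac{31}{9} + f + p$)
$F = \frac{796}{9}$ ($F = 3 + \left(\left(\frac{31}{9} + \left(7 - 2^{2}\right) - 15\right) + 2 \cdot 47\right) = 3 + \left(\left(\frac{31}{9} + \left(7 - 4\right) - 15\right) + 94\right) = 3 + \left(\left(\frac{31}{9} + 3 - 15\right) + 94\right) = 3 + \left(- \frac{77}{9} + 94\right) = 3 + \frac{769}{9} = \frac{796}{9} \approx 88.444$)
$-275 + F = -275 + \frac{796}{9} = - \frac{1679}{9}$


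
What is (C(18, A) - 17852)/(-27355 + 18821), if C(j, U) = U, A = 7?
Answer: 17845/8534 ≈ 2.0910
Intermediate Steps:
(C(18, A) - 17852)/(-27355 + 18821) = (7 - 17852)/(-27355 + 18821) = -17845/(-8534) = -17845*(-1/8534) = 17845/8534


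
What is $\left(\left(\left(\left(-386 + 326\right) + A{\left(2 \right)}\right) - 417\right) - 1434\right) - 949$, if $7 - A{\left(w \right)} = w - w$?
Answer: $-2853$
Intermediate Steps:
$A{\left(w \right)} = 7$ ($A{\left(w \right)} = 7 - \left(w - w\right) = 7 - 0 = 7 + 0 = 7$)
$\left(\left(\left(\left(-386 + 326\right) + A{\left(2 \right)}\right) - 417\right) - 1434\right) - 949 = \left(\left(\left(\left(-386 + 326\right) + 7\right) - 417\right) - 1434\right) - 949 = \left(\left(\left(-60 + 7\right) - 417\right) - 1434\right) - 949 = \left(\left(-53 - 417\right) - 1434\right) - 949 = \left(-470 - 1434\right) - 949 = -1904 - 949 = -2853$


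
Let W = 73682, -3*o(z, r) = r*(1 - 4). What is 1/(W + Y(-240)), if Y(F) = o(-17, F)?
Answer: 1/73442 ≈ 1.3616e-5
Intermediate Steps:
o(z, r) = r (o(z, r) = -r*(1 - 4)/3 = -r*(-3)/3 = -(-1)*r = r)
Y(F) = F
1/(W + Y(-240)) = 1/(73682 - 240) = 1/73442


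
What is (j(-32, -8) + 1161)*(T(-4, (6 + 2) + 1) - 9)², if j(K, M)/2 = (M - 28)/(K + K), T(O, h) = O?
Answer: 1571193/8 ≈ 1.9640e+5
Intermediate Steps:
j(K, M) = (-28 + M)/K (j(K, M) = 2*((M - 28)/(K + K)) = 2*((-28 + M)/((2*K))) = 2*((-28 + M)*(1/(2*K))) = 2*((-28 + M)/(2*K)) = (-28 + M)/K)
(j(-32, -8) + 1161)*(T(-4, (6 + 2) + 1) - 9)² = ((-28 - 8)/(-32) + 1161)*(-4 - 9)² = (-1/32*(-36) + 1161)*(-13)² = (9/8 + 1161)*169 = (9297/8)*169 = 1571193/8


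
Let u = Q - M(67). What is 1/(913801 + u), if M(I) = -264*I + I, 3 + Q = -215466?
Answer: 1/715953 ≈ 1.3967e-6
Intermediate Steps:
Q = -215469 (Q = -3 - 215466 = -215469)
M(I) = -263*I
u = -197848 (u = -215469 - (-263)*67 = -215469 - 1*(-17621) = -215469 + 17621 = -197848)
1/(913801 + u) = 1/(913801 - 197848) = 1/715953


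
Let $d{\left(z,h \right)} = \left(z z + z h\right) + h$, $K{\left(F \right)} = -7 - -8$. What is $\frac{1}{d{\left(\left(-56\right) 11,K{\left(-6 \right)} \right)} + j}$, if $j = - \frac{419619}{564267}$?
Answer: $\frac{188089}{71255684976} \approx 2.6396 \cdot 10^{-6}$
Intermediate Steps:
$K{\left(F \right)} = 1$ ($K{\left(F \right)} = -7 + 8 = 1$)
$j = - \frac{139873}{188089}$ ($j = \left(-419619\right) \frac{1}{564267} = - \frac{139873}{188089} \approx -0.74365$)
$d{\left(z,h \right)} = h + z^{2} + h z$ ($d{\left(z,h \right)} = \left(z^{2} + h z\right) + h = h + z^{2} + h z$)
$\frac{1}{d{\left(\left(-56\right) 11,K{\left(-6 \right)} \right)} + j} = \frac{1}{\left(1 + \left(\left(-56\right) 11\right)^{2} + 1 \left(\left(-56\right) 11\right)\right) - \frac{139873}{188089}} = \frac{1}{\left(1 + \left(-616\right)^{2} + 1 \left(-616\right)\right) - \frac{139873}{188089}} = \frac{1}{\left(1 + 379456 - 616\right) - \frac{139873}{188089}} = \frac{1}{378841 - \frac{139873}{188089}} = \frac{1}{\frac{71255684976}{188089}} = \frac{188089}{71255684976}$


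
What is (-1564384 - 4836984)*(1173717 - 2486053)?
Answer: 8400745675648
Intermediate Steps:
(-1564384 - 4836984)*(1173717 - 2486053) = -6401368*(-1312336) = 8400745675648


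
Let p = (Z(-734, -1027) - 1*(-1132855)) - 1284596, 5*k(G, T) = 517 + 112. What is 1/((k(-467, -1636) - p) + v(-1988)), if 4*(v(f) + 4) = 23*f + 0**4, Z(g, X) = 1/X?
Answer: 5135/721117298 ≈ 7.1209e-6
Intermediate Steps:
k(G, T) = 629/5 (k(G, T) = (517 + 112)/5 = (1/5)*629 = 629/5)
v(f) = -4 + 23*f/4 (v(f) = -4 + (23*f + 0**4)/4 = -4 + (23*f + 0)/4 = -4 + (23*f)/4 = -4 + 23*f/4)
p = -155838008/1027 (p = (1/(-1027) - 1*(-1132855)) - 1284596 = (-1/1027 + 1132855) - 1284596 = 1163442084/1027 - 1284596 = -155838008/1027 ≈ -1.5174e+5)
1/((k(-467, -1636) - p) + v(-1988)) = 1/((629/5 - 1*(-155838008/1027)) + (-4 + (23/4)*(-1988))) = 1/((629/5 + 155838008/1027) + (-4 - 11431)) = 1/(779836023/5135 - 11435) = 1/(721117298/5135) = 5135/721117298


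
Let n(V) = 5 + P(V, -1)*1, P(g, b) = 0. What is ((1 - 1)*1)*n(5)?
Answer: 0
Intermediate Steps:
n(V) = 5 (n(V) = 5 + 0*1 = 5 + 0 = 5)
((1 - 1)*1)*n(5) = ((1 - 1)*1)*5 = (0*1)*5 = 0*5 = 0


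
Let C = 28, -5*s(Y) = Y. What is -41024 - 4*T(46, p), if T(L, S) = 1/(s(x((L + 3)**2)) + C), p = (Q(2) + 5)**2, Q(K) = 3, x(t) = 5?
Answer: -1107652/27 ≈ -41024.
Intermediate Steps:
s(Y) = -Y/5
p = 64 (p = (3 + 5)**2 = 8**2 = 64)
T(L, S) = 1/27 (T(L, S) = 1/(-1/5*5 + 28) = 1/(-1 + 28) = 1/27)
-41024 - 4*T(46, p) = -41024 - 4/27 = -1107652/27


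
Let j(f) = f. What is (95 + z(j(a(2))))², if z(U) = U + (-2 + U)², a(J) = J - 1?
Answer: 9409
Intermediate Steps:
a(J) = -1 + J
(95 + z(j(a(2))))² = (95 + ((-1 + 2) + (-2 + (-1 + 2))²))² = (95 + (1 + (-2 + 1)²))² = (95 + (1 + (-1)²))² = (95 + (1 + 1))² = (95 + 2)² = 97² = 9409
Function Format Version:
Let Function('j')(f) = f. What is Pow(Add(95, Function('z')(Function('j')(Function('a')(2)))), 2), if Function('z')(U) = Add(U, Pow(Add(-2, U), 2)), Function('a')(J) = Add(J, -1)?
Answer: 9409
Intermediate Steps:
Function('a')(J) = Add(-1, J)
Pow(Add(95, Function('z')(Function('j')(Function('a')(2)))), 2) = Pow(Add(95, Add(Add(-1, 2), Pow(Add(-2, Add(-1, 2)), 2))), 2) = Pow(Add(95, Add(1, Pow(Add(-2, 1), 2))), 2) = Pow(Add(95, Add(1, Pow(-1, 2))), 2) = Pow(Add(95, Add(1, 1)), 2) = Pow(Add(95, 2), 2) = Pow(97, 2) = 9409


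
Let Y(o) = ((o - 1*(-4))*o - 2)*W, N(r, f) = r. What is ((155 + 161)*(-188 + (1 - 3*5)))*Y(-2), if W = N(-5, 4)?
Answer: -1914960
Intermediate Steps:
W = -5
Y(o) = 10 - 5*o*(4 + o) (Y(o) = ((o - 1*(-4))*o - 2)*(-5) = ((o + 4)*o - 2)*(-5) = ((4 + o)*o - 2)*(-5) = (o*(4 + o) - 2)*(-5) = (-2 + o*(4 + o))*(-5) = 10 - 5*o*(4 + o))
((155 + 161)*(-188 + (1 - 3*5)))*Y(-2) = ((155 + 161)*(-188 + (1 - 3*5)))*(10 - 20*(-2) - 5*(-2)²) = (316*(-188 + (1 - 15)))*(10 + 40 - 5*4) = (316*(-188 - 14))*(10 + 40 - 20) = (316*(-202))*30 = -63832*30 = -1914960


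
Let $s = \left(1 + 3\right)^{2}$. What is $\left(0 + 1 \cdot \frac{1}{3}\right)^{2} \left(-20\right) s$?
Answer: $- \frac{320}{9} \approx -35.556$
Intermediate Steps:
$s = 16$ ($s = 4^{2} = 16$)
$\left(0 + 1 \cdot \frac{1}{3}\right)^{2} \left(-20\right) s = \left(0 + 1 \cdot \frac{1}{3}\right)^{2} \left(-20\right) 16 = \left(0 + \frac{1}{3}\right)^{2} \left(-20\right) 16 = \left(\frac{1}{3}\right)^{2} \left(-20\right) 16 = \frac{1}{9} \left(-20\right) 16 = \left(- \frac{20}{9}\right) 16 = - \frac{320}{9}$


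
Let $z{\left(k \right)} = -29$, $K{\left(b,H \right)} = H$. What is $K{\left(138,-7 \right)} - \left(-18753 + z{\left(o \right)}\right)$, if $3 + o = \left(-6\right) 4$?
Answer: $18775$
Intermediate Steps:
$o = -27$ ($o = -3 - 24 = -27$)
$K{\left(138,-7 \right)} - \left(-18753 + z{\left(o \right)}\right) = -7 - \left(-18753 - 29\right) = -7 - -18782 = -7 + 18782 = 18775$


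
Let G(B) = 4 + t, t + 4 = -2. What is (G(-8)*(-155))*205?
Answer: 63550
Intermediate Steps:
t = -6 (t = -4 - 2 = -6)
G(B) = -2 (G(B) = 4 - 6 = -2)
(G(-8)*(-155))*205 = -2*(-155)*205 = 310*205 = 63550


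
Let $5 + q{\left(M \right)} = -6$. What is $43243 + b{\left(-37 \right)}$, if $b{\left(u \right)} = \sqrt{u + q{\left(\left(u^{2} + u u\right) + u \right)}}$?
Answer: $43243 + 4 i \sqrt{3} \approx 43243.0 + 6.9282 i$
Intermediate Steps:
$q{\left(M \right)} = -11$ ($q{\left(M \right)} = -5 - 6 = -11$)
$b{\left(u \right)} = \sqrt{-11 + u}$ ($b{\left(u \right)} = \sqrt{u - 11} = \sqrt{-11 + u}$)
$43243 + b{\left(-37 \right)} = 43243 + \sqrt{-11 - 37} = 43243 + \sqrt{-48} = 43243 + 4 i \sqrt{3}$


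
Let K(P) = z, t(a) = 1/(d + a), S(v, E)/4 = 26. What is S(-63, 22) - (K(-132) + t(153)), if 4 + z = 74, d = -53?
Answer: 3399/100 ≈ 33.990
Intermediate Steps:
S(v, E) = 104 (S(v, E) = 4*26 = 104)
t(a) = 1/(-53 + a)
z = 70 (z = -4 + 74 = 70)
K(P) = 70
S(-63, 22) - (K(-132) + t(153)) = 104 - (70 + 1/(-53 + 153)) = 104 - (70 + 1/100) = 104 - 1*7001/100 = 104 - 7001/100 = 3399/100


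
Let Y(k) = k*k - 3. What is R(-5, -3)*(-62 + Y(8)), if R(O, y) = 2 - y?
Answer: -5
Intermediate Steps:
Y(k) = -3 + k² (Y(k) = k² - 3 = -3 + k²)
R(-5, -3)*(-62 + Y(8)) = (2 - 1*(-3))*(-62 + (-3 + 8²)) = (2 + 3)*(-62 + (-3 + 64)) = 5*(-62 + 61) = 5*(-1) = -5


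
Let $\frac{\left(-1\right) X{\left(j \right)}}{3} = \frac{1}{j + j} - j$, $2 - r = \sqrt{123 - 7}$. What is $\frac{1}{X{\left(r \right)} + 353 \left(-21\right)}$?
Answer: $- \frac{1106108}{8192757813} + \frac{892 \sqrt{29}}{8192757813} \approx -0.00013442$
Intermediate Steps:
$r = 2 - 2 \sqrt{29}$ ($r = 2 - \sqrt{123 - 7} = 2 - \sqrt{116} = 2 - 2 \sqrt{29} \approx -8.7703$)
$X{\left(j \right)} = 3 j - \frac{3}{2 j}$ ($X{\left(j \right)} = - 3 \left(\frac{1}{j + j} - j\right) = - 3 \left(\frac{1}{2 j} - j\right) = 3 j - \frac{3}{2 j}$)
$\frac{1}{X{\left(r \right)} + 353 \left(-21\right)} = \frac{1}{\left(3 \left(2 - 2 \sqrt{29}\right) - \frac{3}{2 \left(2 - 2 \sqrt{29}\right)}\right) + 353 \left(-21\right)} = \frac{1}{\left(\left(6 - 6 \sqrt{29}\right) - \frac{3}{2 \left(2 - 2 \sqrt{29}\right)}\right) - 7413} = \frac{1}{\left(6 - 6 \sqrt{29} - \frac{3}{2 \left(2 - 2 \sqrt{29}\right)}\right) - 7413} = \frac{1}{-7407 - 6 \sqrt{29} - \frac{3}{2 \left(2 - 2 \sqrt{29}\right)}}$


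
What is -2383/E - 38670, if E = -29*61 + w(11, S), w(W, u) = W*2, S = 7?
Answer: -67554107/1747 ≈ -38669.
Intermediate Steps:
w(W, u) = 2*W
E = -1747 (E = -29*61 + 2*11 = -1769 + 22 = -1747)
-2383/E - 38670 = -2383/(-1747) - 38670 = -2383*(-1/1747) - 38670 = 2383/1747 - 38670 = -67554107/1747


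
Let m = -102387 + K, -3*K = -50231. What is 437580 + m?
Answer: 1055810/3 ≈ 3.5194e+5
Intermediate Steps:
K = 50231/3 (K = -⅓*(-50231) = 50231/3 ≈ 16744.)
m = -256930/3 (m = -102387 + 50231/3 = -256930/3 ≈ -85643.)
437580 + m = 437580 - 256930/3 = 1055810/3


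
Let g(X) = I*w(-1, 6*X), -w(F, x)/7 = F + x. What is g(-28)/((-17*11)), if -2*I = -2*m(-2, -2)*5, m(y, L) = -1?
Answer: 5915/187 ≈ 31.631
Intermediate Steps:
I = -5 (I = -(-2*(-1))*5/2 = -5 ≈ -5.0000)
w(F, x) = -7*F - 7*x (w(F, x) = -7*(F + x) = -7*F - 7*x)
g(X) = -35 + 210*X (g(X) = -5*(-7*(-1) - 42*X) = -5*(7 - 42*X) = -35 + 210*X)
g(-28)/((-17*11)) = (-35 + 210*(-28))/((-17*11)) = (-35 - 5880)/(-187) = -5915*(-1/187) = 5915/187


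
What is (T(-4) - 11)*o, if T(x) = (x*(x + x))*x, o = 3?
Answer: -417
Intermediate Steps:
T(x) = 2*x**3 (T(x) = (x*(2*x))*x = (2*x**2)*x = 2*x**3)
(T(-4) - 11)*o = (2*(-4)**3 - 11)*3 = (2*(-64) - 11)*3 = (-128 - 11)*3 = -139*3 = -417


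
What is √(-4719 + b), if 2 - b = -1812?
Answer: I*√2905 ≈ 53.898*I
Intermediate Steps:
b = 1814 (b = 2 - 1*(-1812) = 2 + 1812 = 1814)
√(-4719 + b) = √(-4719 + 1814) = √(-2905) = I*√2905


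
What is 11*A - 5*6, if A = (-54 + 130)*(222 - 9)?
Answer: 178038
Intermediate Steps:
A = 16188 (A = 76*213 = 16188)
11*A - 5*6 = 11*16188 - 5*6 = 178068 - 30 = 178038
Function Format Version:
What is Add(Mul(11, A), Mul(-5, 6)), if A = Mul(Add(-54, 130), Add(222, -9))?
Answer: 178038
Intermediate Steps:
A = 16188 (A = Mul(76, 213) = 16188)
Add(Mul(11, A), Mul(-5, 6)) = Add(Mul(11, 16188), Mul(-5, 6)) = Add(178068, -30) = 178038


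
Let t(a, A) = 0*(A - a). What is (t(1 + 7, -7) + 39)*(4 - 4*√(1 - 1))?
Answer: 156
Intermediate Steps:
t(a, A) = 0
(t(1 + 7, -7) + 39)*(4 - 4*√(1 - 1)) = (0 + 39)*(4 - 4*√(1 - 1)) = 39*(4 - 4*√0) = 39*(4 - 4*0) = 39*(4 + 0) = 39*4 = 156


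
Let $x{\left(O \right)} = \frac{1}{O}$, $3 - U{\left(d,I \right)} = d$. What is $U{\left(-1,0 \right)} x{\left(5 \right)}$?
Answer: $\frac{4}{5} \approx 0.8$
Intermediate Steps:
$U{\left(d,I \right)} = 3 - d$
$U{\left(-1,0 \right)} x{\left(5 \right)} = \frac{3 - -1}{5} = \left(3 + 1\right) \frac{1}{5} = 4 \cdot \frac{1}{5} = \frac{4}{5}$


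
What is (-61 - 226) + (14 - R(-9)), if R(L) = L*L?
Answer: -354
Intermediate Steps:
R(L) = L²
(-61 - 226) + (14 - R(-9)) = (-61 - 226) + (14 - 1*(-9)²) = -287 + (14 - 1*81) = -287 + (14 - 81) = -287 - 67 = -354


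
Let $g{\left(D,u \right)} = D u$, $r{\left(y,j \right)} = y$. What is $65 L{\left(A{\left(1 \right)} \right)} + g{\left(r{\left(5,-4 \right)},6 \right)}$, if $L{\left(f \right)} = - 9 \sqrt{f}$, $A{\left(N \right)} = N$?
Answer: $-555$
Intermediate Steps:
$65 L{\left(A{\left(1 \right)} \right)} + g{\left(r{\left(5,-4 \right)},6 \right)} = 65 \left(- 9 \sqrt{1}\right) + 5 \cdot 6 = 65 \left(\left(-9\right) 1\right) + 30 = 65 \left(-9\right) + 30 = -585 + 30 = -555$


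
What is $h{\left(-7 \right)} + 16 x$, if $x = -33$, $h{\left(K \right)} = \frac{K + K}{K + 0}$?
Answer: $-526$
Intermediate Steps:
$h{\left(K \right)} = 2$ ($h{\left(K \right)} = \frac{2 K}{K} = 2$)
$h{\left(-7 \right)} + 16 x = 2 + 16 \left(-33\right) = 2 - 528 = -526$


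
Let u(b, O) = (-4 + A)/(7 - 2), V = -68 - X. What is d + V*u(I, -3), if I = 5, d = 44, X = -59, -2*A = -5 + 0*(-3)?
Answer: 467/10 ≈ 46.700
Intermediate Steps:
A = 5/2 (A = -(-5 + 0*(-3))/2 = -(-5 + 0)/2 = -½*(-5) = 5/2 ≈ 2.5000)
V = -9 (V = -68 - 1*(-59) = -68 + 59 = -9)
u(b, O) = -3/10 (u(b, O) = (-4 + 5/2)/(7 - 2) = -3/2/5 = -3/2*⅕ = -3/10)
d + V*u(I, -3) = 44 - 9*(-3/10) = 44 + 27/10 = 467/10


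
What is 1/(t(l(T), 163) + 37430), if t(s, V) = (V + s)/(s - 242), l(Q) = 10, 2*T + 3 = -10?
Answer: 232/8683587 ≈ 2.6717e-5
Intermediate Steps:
T = -13/2 (T = -3/2 + (½)*(-10) = -3/2 - 5 = -13/2 ≈ -6.5000)
t(s, V) = (V + s)/(-242 + s)
1/(t(l(T), 163) + 37430) = 1/((163 + 10)/(-242 + 10) + 37430) = 1/(173/(-232) + 37430) = 1/(-1/232*173 + 37430) = 1/(-173/232 + 37430) = 1/(8683587/232) = 232/8683587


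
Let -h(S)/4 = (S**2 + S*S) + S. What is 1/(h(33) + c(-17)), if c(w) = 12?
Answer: -1/8832 ≈ -0.00011322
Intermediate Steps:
h(S) = -8*S**2 - 4*S (h(S) = -4*((S**2 + S*S) + S) = -4*((S**2 + S**2) + S) = -4*(2*S**2 + S) = -4*(S + 2*S**2) = -8*S**2 - 4*S)
1/(h(33) + c(-17)) = 1/(-4*33*(1 + 2*33) + 12) = 1/(-4*33*(1 + 66) + 12) = 1/(-4*33*67 + 12) = 1/(-8844 + 12) = 1/(-8832) = -1/8832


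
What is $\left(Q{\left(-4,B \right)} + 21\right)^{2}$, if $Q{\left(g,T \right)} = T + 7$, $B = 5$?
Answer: $1089$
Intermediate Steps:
$Q{\left(g,T \right)} = 7 + T$
$\left(Q{\left(-4,B \right)} + 21\right)^{2} = \left(\left(7 + 5\right) + 21\right)^{2} = \left(12 + 21\right)^{2} = 33^{2} = 1089$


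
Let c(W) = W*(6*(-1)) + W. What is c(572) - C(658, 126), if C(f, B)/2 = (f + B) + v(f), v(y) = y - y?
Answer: -4428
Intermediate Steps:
v(y) = 0
c(W) = -5*W (c(W) = W*(-6) + W = -6*W + W = -5*W)
C(f, B) = 2*B + 2*f (C(f, B) = 2*((f + B) + 0) = 2*((B + f) + 0) = 2*(B + f) = 2*B + 2*f)
c(572) - C(658, 126) = -5*572 - (2*126 + 2*658) = -2860 - (252 + 1316) = -2860 - 1*1568 = -2860 - 1568 = -4428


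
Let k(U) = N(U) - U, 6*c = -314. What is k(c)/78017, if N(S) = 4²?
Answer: 205/234051 ≈ 0.00087588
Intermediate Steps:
c = -157/3 (c = (⅙)*(-314) = -157/3 ≈ -52.333)
N(S) = 16
k(U) = 16 - U
k(c)/78017 = (16 - 1*(-157/3))/78017 = (16 + 157/3)*(1/78017) = (205/3)*(1/78017) = 205/234051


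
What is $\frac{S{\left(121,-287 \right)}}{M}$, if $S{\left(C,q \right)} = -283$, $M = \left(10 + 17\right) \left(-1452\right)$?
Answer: $\frac{283}{39204} \approx 0.0072187$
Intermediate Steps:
$M = -39204$ ($M = 27 \left(-1452\right) = -39204$)
$\frac{S{\left(121,-287 \right)}}{M} = - \frac{283}{-39204} = \left(-283\right) \left(- \frac{1}{39204}\right) = \frac{283}{39204}$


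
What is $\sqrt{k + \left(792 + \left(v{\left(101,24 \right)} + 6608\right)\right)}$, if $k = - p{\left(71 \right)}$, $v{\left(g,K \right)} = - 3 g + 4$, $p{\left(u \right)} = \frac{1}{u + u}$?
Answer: $\frac{\sqrt{143184422}}{142} \approx 84.267$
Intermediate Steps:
$p{\left(u \right)} = \frac{1}{2 u}$
$v{\left(g,K \right)} = 4 - 3 g$
$k = - \frac{1}{142}$ ($k = - \frac{1}{2 \cdot 71} = \left(-1\right) \frac{1}{142} = - \frac{1}{142} \approx -0.0070423$)
$\sqrt{k + \left(792 + \left(v{\left(101,24 \right)} + 6608\right)\right)} = \sqrt{- \frac{1}{142} + \left(792 + \left(\left(4 - 303\right) + 6608\right)\right)} = \sqrt{- \frac{1}{142} + \left(792 + \left(-299 + 6608\right)\right)} = \sqrt{- \frac{1}{142} + \left(792 + 6309\right)} = \sqrt{- \frac{1}{142} + 7101} = \sqrt{\frac{1008341}{142}} = \frac{\sqrt{143184422}}{142}$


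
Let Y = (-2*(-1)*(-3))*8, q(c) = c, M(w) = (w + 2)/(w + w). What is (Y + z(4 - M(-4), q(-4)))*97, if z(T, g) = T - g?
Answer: -15617/4 ≈ -3904.3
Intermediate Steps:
M(w) = (2 + w)/(2*w) (M(w) = (2 + w)/((2*w)) = (2 + w)*(1/(2*w)) = (2 + w)/(2*w))
Y = -48 (Y = (2*(-3))*8 = -6*8 = -48)
(Y + z(4 - M(-4), q(-4)))*97 = (-48 + ((4 - (2 - 4)/(2*(-4))) - 1*(-4)))*97 = (-48 + ((4 - (-1)*(-2)/(2*4)) + 4))*97 = (-48 + ((4 - 1*¼) + 4))*97 = (-48 + ((4 - ¼) + 4))*97 = (-48 + (15/4 + 4))*97 = (-48 + 31/4)*97 = -161/4*97 = -15617/4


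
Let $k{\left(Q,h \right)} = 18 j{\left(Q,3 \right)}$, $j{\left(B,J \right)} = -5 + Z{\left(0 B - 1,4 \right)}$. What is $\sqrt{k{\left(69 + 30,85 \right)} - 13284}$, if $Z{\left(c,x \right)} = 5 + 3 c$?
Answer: $3 i \sqrt{1482} \approx 115.49 i$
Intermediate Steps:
$j{\left(B,J \right)} = -3$ ($j{\left(B,J \right)} = -5 + \left(5 + 3 \left(0 B - 1\right)\right) = -5 + \left(5 + 3 \left(0 - 1\right)\right) = -5 + \left(5 + 3 \left(-1\right)\right) = -5 + \left(5 - 3\right) = -5 + 2 = -3$)
$k{\left(Q,h \right)} = -54$ ($k{\left(Q,h \right)} = 18 \left(-3\right) = -54$)
$\sqrt{k{\left(69 + 30,85 \right)} - 13284} = \sqrt{-54 - 13284} = \sqrt{-13338} = 3 i \sqrt{1482}$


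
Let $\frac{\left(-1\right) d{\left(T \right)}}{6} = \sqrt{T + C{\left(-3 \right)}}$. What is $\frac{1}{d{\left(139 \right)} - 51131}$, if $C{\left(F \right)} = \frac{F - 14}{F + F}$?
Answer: $- \frac{51131}{2614374055} + \frac{\sqrt{5106}}{2614374055} \approx -1.953 \cdot 10^{-5}$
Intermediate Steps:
$C{\left(F \right)} = \frac{-14 + F}{2 F}$
$d{\left(T \right)} = - 6 \sqrt{\frac{17}{6} + T}$ ($d{\left(T \right)} = - 6 \sqrt{T + \frac{-14 - 3}{2 \left(-3\right)}} = - 6 \sqrt{T + \frac{1}{2} \left(- \frac{1}{3}\right) \left(-17\right)} = - 6 \sqrt{T + \frac{17}{6}} = - 6 \sqrt{\frac{17}{6} + T}$)
$\frac{1}{d{\left(139 \right)} - 51131} = \frac{1}{- \sqrt{102 + 36 \cdot 139} - 51131} = \frac{1}{- \sqrt{102 + 5004} - 51131} = \frac{1}{- \sqrt{5106} - 51131} = \frac{1}{-51131 - \sqrt{5106}}$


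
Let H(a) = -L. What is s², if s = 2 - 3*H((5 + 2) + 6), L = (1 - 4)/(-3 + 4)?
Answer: 49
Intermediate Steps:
L = -3 (L = -3/1 = -3*1 = -3)
H(a) = 3 (H(a) = -1*(-3) = 3)
s = -7 (s = 2 - 3*3 = 2 - 9 = -7)
s² = (-7)² = 49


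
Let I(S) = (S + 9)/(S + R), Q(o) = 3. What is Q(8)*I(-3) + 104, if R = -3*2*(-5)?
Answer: 314/3 ≈ 104.67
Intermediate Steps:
R = 30 (R = -6*(-5) = 30)
I(S) = (9 + S)/(30 + S) (I(S) = (S + 9)/(S + 30) = (9 + S)/(30 + S))
Q(8)*I(-3) + 104 = 3*((9 - 3)/(30 - 3)) + 104 = 3*(6/27) + 104 = 3*((1/27)*6) + 104 = 3*(2/9) + 104 = ⅔ + 104 = 314/3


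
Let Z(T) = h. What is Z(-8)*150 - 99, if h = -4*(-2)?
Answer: 1101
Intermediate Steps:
h = 8
Z(T) = 8
Z(-8)*150 - 99 = 8*150 - 99 = 1200 - 99 = 1101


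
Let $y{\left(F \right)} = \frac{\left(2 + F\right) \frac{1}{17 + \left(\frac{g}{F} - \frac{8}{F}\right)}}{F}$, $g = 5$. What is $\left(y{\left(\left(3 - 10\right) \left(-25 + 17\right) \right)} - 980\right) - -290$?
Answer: $- \frac{654752}{949} \approx -689.94$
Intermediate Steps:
$y{\left(F \right)} = \frac{2 + F}{F \left(17 - \frac{3}{F}\right)}$ ($y{\left(F \right)} = \frac{\left(2 + F\right) \frac{1}{17 + \left(\frac{5}{F} - \frac{8}{F}\right)}}{F} = \frac{\left(2 + F\right) \frac{1}{17 - \frac{3}{F}}}{F} = \frac{\frac{1}{17 - \frac{3}{F}} \left(2 + F\right)}{F} = \frac{2 + F}{F \left(17 - \frac{3}{F}\right)}$)
$\left(y{\left(\left(3 - 10\right) \left(-25 + 17\right) \right)} - 980\right) - -290 = \left(\frac{2 + \left(3 - 10\right) \left(-25 + 17\right)}{-3 + 17 \left(3 - 10\right) \left(-25 + 17\right)} - 980\right) - -290 = \left(\frac{2 - -56}{-3 + 17 \left(\left(-7\right) \left(-8\right)\right)} - 980\right) + 290 = \left(\frac{2 + 56}{-3 + 17 \cdot 56} - 980\right) + 290 = \left(\frac{1}{-3 + 952} \cdot 58 - 980\right) + 290 = \left(\frac{1}{949} \cdot 58 - 980\right) + 290 = \left(\frac{58}{949} - 980\right) + 290 = - \frac{929962}{949} + 290 = - \frac{654752}{949}$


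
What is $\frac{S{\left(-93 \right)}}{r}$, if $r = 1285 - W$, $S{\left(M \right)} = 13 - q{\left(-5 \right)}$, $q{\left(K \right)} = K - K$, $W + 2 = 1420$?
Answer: $- \frac{13}{133} \approx -0.097744$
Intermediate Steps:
$W = 1418$ ($W = -2 + 1420 = 1418$)
$q{\left(K \right)} = 0$
$S{\left(M \right)} = 13$ ($S{\left(M \right)} = 13 - 0 = 13 + 0 = 13$)
$r = -133$ ($r = 1285 - 1418 = -133$)
$\frac{S{\left(-93 \right)}}{r} = \frac{13}{-133} = 13 \left(- \frac{1}{133}\right) = - \frac{13}{133}$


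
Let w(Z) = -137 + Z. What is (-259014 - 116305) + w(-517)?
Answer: -375973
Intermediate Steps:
(-259014 - 116305) + w(-517) = (-259014 - 116305) + (-137 - 517) = -375319 - 654 = -375973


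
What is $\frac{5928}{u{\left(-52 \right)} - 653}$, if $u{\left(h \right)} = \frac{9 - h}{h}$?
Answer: $- \frac{102752}{11339} \approx -9.0618$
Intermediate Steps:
$u{\left(h \right)} = \frac{9 - h}{h}$
$\frac{5928}{u{\left(-52 \right)} - 653} = \frac{5928}{\frac{9 - -52}{-52} - 653} = \frac{5928}{- \frac{9 + 52}{52} - 653} = \frac{5928}{\left(- \frac{1}{52}\right) 61 - 653} = \frac{5928}{- \frac{61}{52} - 653} = \frac{5928}{- \frac{34017}{52}} = 5928 \left(- \frac{52}{34017}\right) = - \frac{102752}{11339}$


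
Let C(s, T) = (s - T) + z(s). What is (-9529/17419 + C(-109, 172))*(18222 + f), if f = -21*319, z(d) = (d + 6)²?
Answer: 2072917444269/17419 ≈ 1.1900e+8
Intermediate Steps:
z(d) = (6 + d)²
f = -6699
C(s, T) = s + (6 + s)² - T (C(s, T) = (s - T) + (6 + s)² = s + (6 + s)² - T)
(-9529/17419 + C(-109, 172))*(18222 + f) = (-9529/17419 + (-109 + (6 - 109)² - 1*172))*(18222 - 6699) = (-9529*1/17419 + (-109 + (-103)² - 172))*11523 = (-9529/17419 + (-109 + 10609 - 172))*11523 = (-9529/17419 + 10328)*11523 = (179893903/17419)*11523 = 2072917444269/17419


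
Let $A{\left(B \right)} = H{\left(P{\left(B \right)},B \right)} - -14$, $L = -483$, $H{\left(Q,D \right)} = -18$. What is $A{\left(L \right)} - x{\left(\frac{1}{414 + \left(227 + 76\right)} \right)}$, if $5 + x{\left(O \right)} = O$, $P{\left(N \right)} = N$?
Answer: $\frac{716}{717} \approx 0.99861$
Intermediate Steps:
$x{\left(O \right)} = -5 + O$
$A{\left(B \right)} = -4$ ($A{\left(B \right)} = -18 - -14 = -18 + 14 = -4$)
$A{\left(L \right)} - x{\left(\frac{1}{414 + \left(227 + 76\right)} \right)} = -4 - \left(-5 + \frac{1}{414 + \left(227 + 76\right)}\right) = -4 - \left(-5 + \frac{1}{414 + 303}\right) = -4 - \left(-5 + \frac{1}{717}\right) = -4 - - \frac{3584}{717} = -4 + \frac{3584}{717} = \frac{716}{717}$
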